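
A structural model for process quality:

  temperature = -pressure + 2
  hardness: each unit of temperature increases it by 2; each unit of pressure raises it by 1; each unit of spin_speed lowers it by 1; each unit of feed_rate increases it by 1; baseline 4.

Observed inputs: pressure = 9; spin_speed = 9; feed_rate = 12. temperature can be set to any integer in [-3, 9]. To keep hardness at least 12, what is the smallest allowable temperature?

Intervening on temperature fixes its value directly, overriding its dependence on pressure.
Substituting into the hardness equation gives hardness = 2*temperature + 16.
Require 2*temperature + 16 ≥ 12, so temperature ≥ -2.
The smallest integer in [-3, 9] satisfying this is -2.

temperature = -2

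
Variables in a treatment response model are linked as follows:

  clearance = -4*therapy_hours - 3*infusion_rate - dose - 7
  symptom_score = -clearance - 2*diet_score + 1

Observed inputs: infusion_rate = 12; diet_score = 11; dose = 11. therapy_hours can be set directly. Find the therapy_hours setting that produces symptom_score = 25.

therapy_hours = -2

Substituting into the clearance equation gives clearance = -4*therapy_hours - 54.
This gives symptom_score = 4*therapy_hours + 33.
Solve 4*therapy_hours + 33 = 25: therapy_hours = (25 - 33) / 4 = -2.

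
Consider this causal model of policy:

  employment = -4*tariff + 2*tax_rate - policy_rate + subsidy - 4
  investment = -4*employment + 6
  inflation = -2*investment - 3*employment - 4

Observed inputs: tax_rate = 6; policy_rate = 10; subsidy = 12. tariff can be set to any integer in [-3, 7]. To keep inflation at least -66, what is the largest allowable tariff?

tariff = 5

Substituting into the employment equation gives employment = -4*tariff + 10.
investment becomes 16*tariff - 34.
Substituting into the inflation equation gives inflation = -20*tariff + 34.
Require -20*tariff + 34 ≥ -66, so tariff ≤ 5.
The largest integer in [-3, 7] satisfying this is 5.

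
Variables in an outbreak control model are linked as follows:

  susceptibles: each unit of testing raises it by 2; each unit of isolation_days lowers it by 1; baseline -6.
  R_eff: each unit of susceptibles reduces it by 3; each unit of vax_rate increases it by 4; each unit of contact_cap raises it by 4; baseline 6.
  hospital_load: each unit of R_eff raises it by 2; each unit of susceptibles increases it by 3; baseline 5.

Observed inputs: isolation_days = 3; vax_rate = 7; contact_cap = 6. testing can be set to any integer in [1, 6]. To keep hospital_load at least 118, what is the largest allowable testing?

testing = 5

Substituting into the susceptibles equation gives susceptibles = 2*testing - 9.
Substituting into the R_eff equation gives R_eff = -6*testing + 85.
Substituting into the hospital_load equation gives hospital_load = -6*testing + 148.
Require -6*testing + 148 ≥ 118, so testing ≤ 5.
The largest integer in [1, 6] satisfying this is 5.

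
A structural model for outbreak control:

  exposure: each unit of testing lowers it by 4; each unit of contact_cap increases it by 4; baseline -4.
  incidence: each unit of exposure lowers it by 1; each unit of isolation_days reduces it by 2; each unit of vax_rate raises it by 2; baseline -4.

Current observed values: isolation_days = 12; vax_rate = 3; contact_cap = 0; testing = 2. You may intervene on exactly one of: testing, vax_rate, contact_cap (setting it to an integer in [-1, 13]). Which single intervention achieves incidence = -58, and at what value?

set contact_cap = 12

Intervening on testing: incidence = 4*testing - 18. Reaching -58 requires testing = -10, outside [-1, 13].
Intervening on vax_rate: incidence = 2*vax_rate - 16. Reaching -58 requires vax_rate = -21, outside [-1, 13].
Intervening on contact_cap: with other inputs at their observed values, incidence = -4*contact_cap - 10. Solving for -58 gives contact_cap = 12, within [-1, 13].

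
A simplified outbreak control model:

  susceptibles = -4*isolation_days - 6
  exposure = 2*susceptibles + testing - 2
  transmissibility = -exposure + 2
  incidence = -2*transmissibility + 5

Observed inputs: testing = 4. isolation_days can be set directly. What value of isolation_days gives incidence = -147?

isolation_days = 8

Substituting into the exposure equation gives exposure = -8*isolation_days - 10.
So transmissibility = 8*isolation_days + 12.
incidence becomes -16*isolation_days - 19.
Solve -16*isolation_days - 19 = -147: isolation_days = (-147 + 19) / -16 = 8.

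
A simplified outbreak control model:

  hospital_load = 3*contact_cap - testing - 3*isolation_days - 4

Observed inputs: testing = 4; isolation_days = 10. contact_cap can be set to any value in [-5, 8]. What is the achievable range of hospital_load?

Substituting into the hospital_load equation gives hospital_load = 3*contact_cap - 38.
Linear in contact_cap, so extremes are at the endpoints: contact_cap = -5 gives hospital_load = -53; contact_cap = 8 gives hospital_load = -14.

-53 to -14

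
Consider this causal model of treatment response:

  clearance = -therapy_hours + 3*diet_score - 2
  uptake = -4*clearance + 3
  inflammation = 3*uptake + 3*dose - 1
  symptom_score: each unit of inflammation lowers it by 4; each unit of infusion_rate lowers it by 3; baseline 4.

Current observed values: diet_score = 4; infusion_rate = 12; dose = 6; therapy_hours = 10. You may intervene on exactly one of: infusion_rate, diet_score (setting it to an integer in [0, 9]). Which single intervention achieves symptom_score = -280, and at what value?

Intervening on infusion_rate: symptom_score = -3*infusion_rate - 100. Reaching -280 requires infusion_rate = 60, outside [0, 9].
Intervening on diet_score: with other inputs at their observed values, symptom_score = 144*diet_score - 712. Solving for -280 gives diet_score = 3, within [0, 9].

set diet_score = 3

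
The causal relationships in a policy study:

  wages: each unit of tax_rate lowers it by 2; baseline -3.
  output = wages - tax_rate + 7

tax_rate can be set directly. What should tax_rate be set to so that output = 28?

Substituting into the output equation gives output = -3*tax_rate + 4.
Solve -3*tax_rate + 4 = 28: tax_rate = (28 - 4) / -3 = -8.

tax_rate = -8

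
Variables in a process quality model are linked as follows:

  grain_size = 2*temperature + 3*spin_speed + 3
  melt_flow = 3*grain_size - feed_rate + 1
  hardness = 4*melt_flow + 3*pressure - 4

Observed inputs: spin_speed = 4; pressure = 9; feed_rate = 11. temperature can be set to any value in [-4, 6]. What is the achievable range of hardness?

67 to 307

Substituting into the grain_size equation gives grain_size = 2*temperature + 15.
Substituting into the melt_flow equation gives melt_flow = 6*temperature + 35.
Substituting into the hardness equation gives hardness = 24*temperature + 163.
Linear in temperature, so extremes are at the endpoints: temperature = -4 gives hardness = 67; temperature = 6 gives hardness = 307.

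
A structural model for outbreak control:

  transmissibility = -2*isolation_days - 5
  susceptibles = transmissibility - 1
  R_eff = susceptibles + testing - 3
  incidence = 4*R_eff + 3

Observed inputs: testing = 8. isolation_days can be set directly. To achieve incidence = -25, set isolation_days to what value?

isolation_days = 3

Substituting into the susceptibles equation gives susceptibles = -2*isolation_days - 6.
This gives R_eff = -2*isolation_days - 1.
Substituting into the incidence equation gives incidence = -8*isolation_days - 1.
Solve -8*isolation_days - 1 = -25: isolation_days = (-25 + 1) / -8 = 3.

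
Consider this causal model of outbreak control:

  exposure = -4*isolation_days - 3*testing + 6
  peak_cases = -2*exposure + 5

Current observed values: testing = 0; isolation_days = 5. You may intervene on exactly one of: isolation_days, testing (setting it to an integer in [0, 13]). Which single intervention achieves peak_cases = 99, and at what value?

set testing = 11

Intervening on isolation_days: peak_cases = 8*isolation_days - 7. Reaching 99 requires isolation_days = 53/4, not an integer.
Intervening on testing: with other inputs at their observed values, peak_cases = 6*testing + 33. Solving for 99 gives testing = 11, within [0, 13].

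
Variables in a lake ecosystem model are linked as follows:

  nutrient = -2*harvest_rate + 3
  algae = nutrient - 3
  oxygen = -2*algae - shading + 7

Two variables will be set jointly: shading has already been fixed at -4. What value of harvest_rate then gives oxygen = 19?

With shading held at -4:
Substituting into the algae equation gives algae = -2*harvest_rate.
Substituting into the oxygen equation gives oxygen = 4*harvest_rate + 11.
Solve 4*harvest_rate + 11 = 19: harvest_rate = (19 - 11) / 4 = 2.

harvest_rate = 2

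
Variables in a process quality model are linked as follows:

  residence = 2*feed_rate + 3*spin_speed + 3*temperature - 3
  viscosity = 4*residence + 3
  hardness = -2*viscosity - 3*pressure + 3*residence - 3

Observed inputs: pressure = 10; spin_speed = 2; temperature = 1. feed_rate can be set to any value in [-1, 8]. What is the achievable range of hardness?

Substituting into the residence equation gives residence = 2*feed_rate + 6.
So viscosity = 8*feed_rate + 27.
So hardness = -10*feed_rate - 69.
Linear in feed_rate, so extremes are at the endpoints: feed_rate = -1 gives hardness = -59; feed_rate = 8 gives hardness = -149.

-149 to -59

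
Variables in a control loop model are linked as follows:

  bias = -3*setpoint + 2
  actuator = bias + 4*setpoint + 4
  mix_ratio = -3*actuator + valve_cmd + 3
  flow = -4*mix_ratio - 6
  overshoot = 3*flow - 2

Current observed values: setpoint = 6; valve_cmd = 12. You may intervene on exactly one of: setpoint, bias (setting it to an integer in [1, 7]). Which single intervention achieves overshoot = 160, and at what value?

Intervening on setpoint: with other inputs at their observed values, overshoot = 36*setpoint + 16. Solving for 160 gives setpoint = 4, within [1, 7].
Intervening on bias: overshoot = 36*bias + 808. Reaching 160 requires bias = -18, outside [1, 7].

set setpoint = 4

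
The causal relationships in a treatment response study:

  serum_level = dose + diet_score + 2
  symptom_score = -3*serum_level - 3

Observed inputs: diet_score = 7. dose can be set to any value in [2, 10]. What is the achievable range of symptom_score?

-60 to -36

Substituting into the serum_level equation gives serum_level = dose + 9.
Substituting into the symptom_score equation gives symptom_score = -3*dose - 30.
Linear in dose, so extremes are at the endpoints: dose = 2 gives symptom_score = -36; dose = 10 gives symptom_score = -60.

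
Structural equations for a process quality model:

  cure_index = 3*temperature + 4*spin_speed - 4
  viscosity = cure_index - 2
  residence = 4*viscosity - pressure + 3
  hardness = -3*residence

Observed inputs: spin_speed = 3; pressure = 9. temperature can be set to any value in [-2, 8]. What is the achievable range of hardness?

Substituting into the cure_index equation gives cure_index = 3*temperature + 8.
viscosity becomes 3*temperature + 6.
Substituting into the residence equation gives residence = 12*temperature + 18.
Substituting into the hardness equation gives hardness = -36*temperature - 54.
Linear in temperature, so extremes are at the endpoints: temperature = -2 gives hardness = 18; temperature = 8 gives hardness = -342.

-342 to 18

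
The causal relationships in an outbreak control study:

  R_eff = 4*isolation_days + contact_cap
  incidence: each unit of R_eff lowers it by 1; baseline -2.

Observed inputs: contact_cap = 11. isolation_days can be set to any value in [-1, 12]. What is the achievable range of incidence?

-61 to -9

Substituting into the R_eff equation gives R_eff = 4*isolation_days + 11.
incidence becomes -4*isolation_days - 13.
Linear in isolation_days, so extremes are at the endpoints: isolation_days = -1 gives incidence = -9; isolation_days = 12 gives incidence = -61.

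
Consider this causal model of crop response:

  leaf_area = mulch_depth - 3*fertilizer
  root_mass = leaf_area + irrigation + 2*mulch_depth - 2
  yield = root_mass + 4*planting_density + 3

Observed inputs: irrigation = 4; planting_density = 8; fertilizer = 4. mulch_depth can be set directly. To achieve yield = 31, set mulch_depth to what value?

mulch_depth = 2

Substituting into the leaf_area equation gives leaf_area = mulch_depth - 12.
So root_mass = 3*mulch_depth - 10.
This gives yield = 3*mulch_depth + 25.
Solve 3*mulch_depth + 25 = 31: mulch_depth = (31 - 25) / 3 = 2.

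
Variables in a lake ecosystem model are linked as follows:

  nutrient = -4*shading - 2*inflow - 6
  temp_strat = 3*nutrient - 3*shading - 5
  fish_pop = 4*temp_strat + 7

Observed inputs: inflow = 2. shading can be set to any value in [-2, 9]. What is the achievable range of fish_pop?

Substituting into the nutrient equation gives nutrient = -4*shading - 10.
So temp_strat = -15*shading - 35.
Substituting into the fish_pop equation gives fish_pop = -60*shading - 133.
Linear in shading, so extremes are at the endpoints: shading = -2 gives fish_pop = -13; shading = 9 gives fish_pop = -673.

-673 to -13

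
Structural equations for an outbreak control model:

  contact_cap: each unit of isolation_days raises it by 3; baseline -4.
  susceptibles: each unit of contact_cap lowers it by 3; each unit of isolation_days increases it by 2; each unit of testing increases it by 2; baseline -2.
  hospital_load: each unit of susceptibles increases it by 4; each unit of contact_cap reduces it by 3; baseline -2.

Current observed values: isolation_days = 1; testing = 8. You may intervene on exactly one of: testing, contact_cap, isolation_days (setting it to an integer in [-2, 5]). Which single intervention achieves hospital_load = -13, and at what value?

Intervening on testing: hospital_load = 8*testing + 13. Reaching -13 requires testing = -13/4, not an integer.
Intervening on contact_cap: with other inputs at their observed values, hospital_load = -15*contact_cap + 62. Solving for -13 gives contact_cap = 5, within [-2, 5].
Intervening on isolation_days: hospital_load = -37*isolation_days + 114. Reaching -13 requires isolation_days = 127/37, not an integer.

set contact_cap = 5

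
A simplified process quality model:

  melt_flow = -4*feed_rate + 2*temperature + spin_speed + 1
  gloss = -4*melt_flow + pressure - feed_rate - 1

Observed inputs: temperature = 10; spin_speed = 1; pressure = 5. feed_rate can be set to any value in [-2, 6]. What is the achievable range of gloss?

Substituting into the melt_flow equation gives melt_flow = -4*feed_rate + 22.
gloss becomes 15*feed_rate - 84.
Linear in feed_rate, so extremes are at the endpoints: feed_rate = -2 gives gloss = -114; feed_rate = 6 gives gloss = 6.

-114 to 6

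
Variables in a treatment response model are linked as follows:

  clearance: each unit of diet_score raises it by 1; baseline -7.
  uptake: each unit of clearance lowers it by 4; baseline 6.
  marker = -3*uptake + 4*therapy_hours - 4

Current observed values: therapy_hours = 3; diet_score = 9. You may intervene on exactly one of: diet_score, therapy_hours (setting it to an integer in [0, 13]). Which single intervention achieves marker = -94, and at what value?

Intervening on diet_score: with other inputs at their observed values, marker = 12*diet_score - 94. Solving for -94 gives diet_score = 0, within [0, 13].
Intervening on therapy_hours: marker = 4*therapy_hours + 2. Reaching -94 requires therapy_hours = -24, outside [0, 13].

set diet_score = 0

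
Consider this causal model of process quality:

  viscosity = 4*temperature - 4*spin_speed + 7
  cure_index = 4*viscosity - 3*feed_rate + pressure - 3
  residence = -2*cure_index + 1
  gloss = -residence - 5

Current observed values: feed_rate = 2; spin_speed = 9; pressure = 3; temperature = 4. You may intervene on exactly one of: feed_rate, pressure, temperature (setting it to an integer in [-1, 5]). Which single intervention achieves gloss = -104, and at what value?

set feed_rate = -1

Intervening on feed_rate: with other inputs at their observed values, gloss = -6*feed_rate - 110. Solving for -104 gives feed_rate = -1, within [-1, 5].
Intervening on pressure: gloss = 2*pressure - 128. Reaching -104 requires pressure = 12, outside [-1, 5].
Intervening on temperature: gloss = 32*temperature - 250. Reaching -104 requires temperature = 73/16, not an integer.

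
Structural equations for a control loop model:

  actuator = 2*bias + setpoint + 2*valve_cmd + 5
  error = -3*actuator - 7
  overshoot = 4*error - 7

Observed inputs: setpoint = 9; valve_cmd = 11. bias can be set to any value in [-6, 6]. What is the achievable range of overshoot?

Substituting into the actuator equation gives actuator = 2*bias + 36.
error becomes -6*bias - 115.
So overshoot = -24*bias - 467.
Linear in bias, so extremes are at the endpoints: bias = -6 gives overshoot = -323; bias = 6 gives overshoot = -611.

-611 to -323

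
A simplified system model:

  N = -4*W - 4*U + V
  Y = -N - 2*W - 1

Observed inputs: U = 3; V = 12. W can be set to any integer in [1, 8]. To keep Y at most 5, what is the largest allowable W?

W = 3

Substituting into the N equation gives N = -4*W.
Substituting into the Y equation gives Y = 2*W - 1.
Require 2*W - 1 ≤ 5, so W ≤ 3.
The largest integer in [1, 8] satisfying this is 3.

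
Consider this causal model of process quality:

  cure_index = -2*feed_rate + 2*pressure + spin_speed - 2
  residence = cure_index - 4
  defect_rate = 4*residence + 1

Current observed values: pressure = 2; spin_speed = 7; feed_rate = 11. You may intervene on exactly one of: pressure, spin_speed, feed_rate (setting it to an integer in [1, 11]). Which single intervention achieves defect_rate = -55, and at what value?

Intervening on pressure: defect_rate = 8*pressure - 83. Reaching -55 requires pressure = 7/2, not an integer.
Intervening on spin_speed: with other inputs at their observed values, defect_rate = 4*spin_speed - 95. Solving for -55 gives spin_speed = 10, within [1, 11].
Intervening on feed_rate: defect_rate = -8*feed_rate + 21. Reaching -55 requires feed_rate = 19/2, not an integer.

set spin_speed = 10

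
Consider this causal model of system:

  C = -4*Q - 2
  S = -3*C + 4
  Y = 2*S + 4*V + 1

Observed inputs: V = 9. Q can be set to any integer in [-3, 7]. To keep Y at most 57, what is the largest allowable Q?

Substituting into the S equation gives S = 12*Q + 10.
Y becomes 24*Q + 57.
Require 24*Q + 57 ≤ 57, so Q ≤ 0.
The largest integer in [-3, 7] satisfying this is 0.

Q = 0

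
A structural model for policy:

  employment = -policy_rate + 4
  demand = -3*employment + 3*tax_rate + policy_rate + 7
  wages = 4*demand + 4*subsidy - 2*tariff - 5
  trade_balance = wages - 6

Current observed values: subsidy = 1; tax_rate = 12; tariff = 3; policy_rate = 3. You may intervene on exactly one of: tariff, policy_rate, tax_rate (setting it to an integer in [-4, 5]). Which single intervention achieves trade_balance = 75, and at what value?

set tax_rate = 5

Intervening on tariff: trade_balance = -2*tariff + 165. Reaching 75 requires tariff = 45, outside [-4, 5].
Intervening on policy_rate: trade_balance = 16*policy_rate + 111. Reaching 75 requires policy_rate = -9/4, not an integer.
Intervening on tax_rate: with other inputs at their observed values, trade_balance = 12*tax_rate + 15. Solving for 75 gives tax_rate = 5, within [-4, 5].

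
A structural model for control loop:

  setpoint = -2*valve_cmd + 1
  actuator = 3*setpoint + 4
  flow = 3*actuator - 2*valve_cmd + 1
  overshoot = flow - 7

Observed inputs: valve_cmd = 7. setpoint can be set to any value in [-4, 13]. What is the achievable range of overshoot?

Intervening on setpoint fixes its value directly, overriding its dependence on valve_cmd.
Substituting into the flow equation gives flow = 9*setpoint - 1.
This gives overshoot = 9*setpoint - 8.
Linear in setpoint, so extremes are at the endpoints: setpoint = -4 gives overshoot = -44; setpoint = 13 gives overshoot = 109.

-44 to 109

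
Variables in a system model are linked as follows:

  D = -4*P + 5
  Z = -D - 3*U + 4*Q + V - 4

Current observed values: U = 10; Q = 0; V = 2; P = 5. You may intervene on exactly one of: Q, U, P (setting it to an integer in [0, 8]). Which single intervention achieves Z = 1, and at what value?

set U = 4

Intervening on Q: Z = 4*Q - 17. Reaching 1 requires Q = 9/2, not an integer.
Intervening on U: with other inputs at their observed values, Z = -3*U + 13. Solving for 1 gives U = 4, within [0, 8].
Intervening on P: Z = 4*P - 37. Reaching 1 requires P = 19/2, not an integer.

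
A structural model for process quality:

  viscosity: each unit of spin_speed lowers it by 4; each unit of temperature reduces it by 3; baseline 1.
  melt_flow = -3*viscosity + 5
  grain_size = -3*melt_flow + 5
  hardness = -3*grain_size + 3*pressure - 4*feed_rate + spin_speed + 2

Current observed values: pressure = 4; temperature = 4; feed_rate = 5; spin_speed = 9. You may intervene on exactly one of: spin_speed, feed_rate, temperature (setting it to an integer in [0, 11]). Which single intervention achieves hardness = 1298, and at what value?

set feed_rate = 6

Intervening on spin_speed: hardness = 109*spin_speed + 321. Reaching 1298 requires spin_speed = 977/109, not an integer.
Intervening on feed_rate: with other inputs at their observed values, hardness = -4*feed_rate + 1322. Solving for 1298 gives feed_rate = 6, within [0, 11].
Intervening on temperature: hardness = 81*temperature + 978. Reaching 1298 requires temperature = 320/81, not an integer.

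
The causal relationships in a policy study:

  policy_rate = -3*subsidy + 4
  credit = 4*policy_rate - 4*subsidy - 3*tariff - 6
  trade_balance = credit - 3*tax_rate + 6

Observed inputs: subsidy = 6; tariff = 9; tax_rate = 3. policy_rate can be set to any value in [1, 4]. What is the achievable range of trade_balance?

-56 to -44

Intervening on policy_rate fixes its value directly, overriding its dependence on subsidy.
Substituting into the credit equation gives credit = 4*policy_rate - 57.
Substituting into the trade_balance equation gives trade_balance = 4*policy_rate - 60.
Linear in policy_rate, so extremes are at the endpoints: policy_rate = 1 gives trade_balance = -56; policy_rate = 4 gives trade_balance = -44.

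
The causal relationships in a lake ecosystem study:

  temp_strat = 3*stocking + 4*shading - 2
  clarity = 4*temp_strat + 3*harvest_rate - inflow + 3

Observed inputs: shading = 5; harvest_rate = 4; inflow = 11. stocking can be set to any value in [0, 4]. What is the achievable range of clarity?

76 to 124

Substituting into the temp_strat equation gives temp_strat = 3*stocking + 18.
This gives clarity = 12*stocking + 76.
Linear in stocking, so extremes are at the endpoints: stocking = 0 gives clarity = 76; stocking = 4 gives clarity = 124.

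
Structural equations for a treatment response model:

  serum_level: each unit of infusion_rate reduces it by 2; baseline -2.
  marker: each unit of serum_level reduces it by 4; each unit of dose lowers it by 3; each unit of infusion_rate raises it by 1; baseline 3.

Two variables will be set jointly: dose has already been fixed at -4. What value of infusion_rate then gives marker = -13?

With dose held at -4:
Substituting into the marker equation gives marker = 9*infusion_rate + 23.
Solve 9*infusion_rate + 23 = -13: infusion_rate = (-13 - 23) / 9 = -4.

infusion_rate = -4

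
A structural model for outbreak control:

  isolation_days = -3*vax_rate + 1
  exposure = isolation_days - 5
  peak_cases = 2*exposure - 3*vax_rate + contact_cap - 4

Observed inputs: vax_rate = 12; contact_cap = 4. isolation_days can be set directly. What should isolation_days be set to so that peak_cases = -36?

Intervening on isolation_days fixes its value directly, overriding its dependence on vax_rate.
Substituting into the peak_cases equation gives peak_cases = 2*isolation_days - 46.
Solve 2*isolation_days - 46 = -36: isolation_days = (-36 + 46) / 2 = 5.

isolation_days = 5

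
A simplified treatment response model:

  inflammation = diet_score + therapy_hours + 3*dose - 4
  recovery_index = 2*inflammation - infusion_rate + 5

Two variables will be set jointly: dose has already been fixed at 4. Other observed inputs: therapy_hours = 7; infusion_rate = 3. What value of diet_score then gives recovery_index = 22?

With dose held at 4:
Substituting into the inflammation equation gives inflammation = diet_score + 15.
This gives recovery_index = 2*diet_score + 32.
Solve 2*diet_score + 32 = 22: diet_score = (22 - 32) / 2 = -5.

diet_score = -5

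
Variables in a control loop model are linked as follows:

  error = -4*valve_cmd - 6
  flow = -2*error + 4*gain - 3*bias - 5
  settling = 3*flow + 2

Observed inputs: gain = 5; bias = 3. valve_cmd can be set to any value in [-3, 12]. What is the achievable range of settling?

Substituting into the flow equation gives flow = 8*valve_cmd + 18.
Substituting into the settling equation gives settling = 24*valve_cmd + 56.
Linear in valve_cmd, so extremes are at the endpoints: valve_cmd = -3 gives settling = -16; valve_cmd = 12 gives settling = 344.

-16 to 344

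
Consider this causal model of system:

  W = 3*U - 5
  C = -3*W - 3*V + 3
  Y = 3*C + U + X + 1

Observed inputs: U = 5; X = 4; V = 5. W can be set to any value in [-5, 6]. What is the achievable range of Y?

Intervening on W fixes its value directly, overriding its dependence on U.
Substituting into the C equation gives C = -3*W - 12.
So Y = -9*W - 26.
Linear in W, so extremes are at the endpoints: W = -5 gives Y = 19; W = 6 gives Y = -80.

-80 to 19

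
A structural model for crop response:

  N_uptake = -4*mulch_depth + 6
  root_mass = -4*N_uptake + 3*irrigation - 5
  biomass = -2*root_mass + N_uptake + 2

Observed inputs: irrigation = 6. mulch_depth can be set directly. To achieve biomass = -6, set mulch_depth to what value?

Substituting into the root_mass equation gives root_mass = 16*mulch_depth - 11.
Substituting into the biomass equation gives biomass = -36*mulch_depth + 30.
Solve -36*mulch_depth + 30 = -6: mulch_depth = (-6 - 30) / -36 = 1.

mulch_depth = 1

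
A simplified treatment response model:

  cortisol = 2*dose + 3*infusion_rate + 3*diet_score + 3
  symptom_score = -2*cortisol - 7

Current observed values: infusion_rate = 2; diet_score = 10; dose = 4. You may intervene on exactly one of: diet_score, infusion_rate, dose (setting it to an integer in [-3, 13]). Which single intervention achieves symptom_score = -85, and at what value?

Intervening on diet_score: symptom_score = -6*diet_score - 41. Reaching -85 requires diet_score = 22/3, not an integer.
Intervening on infusion_rate: symptom_score = -6*infusion_rate - 89. Reaching -85 requires infusion_rate = -2/3, not an integer.
Intervening on dose: with other inputs at their observed values, symptom_score = -4*dose - 85. Solving for -85 gives dose = 0, within [-3, 13].

set dose = 0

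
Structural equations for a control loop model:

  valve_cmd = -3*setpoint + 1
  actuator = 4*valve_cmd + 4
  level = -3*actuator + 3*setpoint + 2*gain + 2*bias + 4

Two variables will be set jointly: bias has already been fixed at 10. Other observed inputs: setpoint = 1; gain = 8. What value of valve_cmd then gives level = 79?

With bias held at 10:
Intervening on valve_cmd fixes its value directly, overriding its dependence on setpoint.
Substituting into the level equation gives level = -12*valve_cmd + 31.
Solve -12*valve_cmd + 31 = 79: valve_cmd = (79 - 31) / -12 = -4.

valve_cmd = -4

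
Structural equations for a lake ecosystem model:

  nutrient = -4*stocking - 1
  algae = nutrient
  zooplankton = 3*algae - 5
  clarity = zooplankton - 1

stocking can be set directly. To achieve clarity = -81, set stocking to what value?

Substituting into the algae equation gives algae = -4*stocking - 1.
This gives zooplankton = -12*stocking - 8.
clarity becomes -12*stocking - 9.
Solve -12*stocking - 9 = -81: stocking = (-81 + 9) / -12 = 6.

stocking = 6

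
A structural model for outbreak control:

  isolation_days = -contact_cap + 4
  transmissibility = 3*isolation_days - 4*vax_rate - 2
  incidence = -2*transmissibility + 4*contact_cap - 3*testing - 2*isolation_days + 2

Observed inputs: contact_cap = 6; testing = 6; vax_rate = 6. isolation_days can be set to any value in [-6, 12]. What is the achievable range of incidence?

Intervening on isolation_days fixes its value directly, overriding its dependence on contact_cap.
Substituting into the transmissibility equation gives transmissibility = 3*isolation_days - 26.
incidence becomes -8*isolation_days + 60.
Linear in isolation_days, so extremes are at the endpoints: isolation_days = -6 gives incidence = 108; isolation_days = 12 gives incidence = -36.

-36 to 108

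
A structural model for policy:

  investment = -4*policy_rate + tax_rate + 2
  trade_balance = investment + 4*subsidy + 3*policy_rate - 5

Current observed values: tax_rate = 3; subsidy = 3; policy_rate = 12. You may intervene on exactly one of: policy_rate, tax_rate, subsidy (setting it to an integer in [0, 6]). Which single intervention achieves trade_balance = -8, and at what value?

Intervening on policy_rate: trade_balance = -policy_rate + 12. Reaching -8 requires policy_rate = 20, outside [0, 6].
Intervening on tax_rate: trade_balance = tax_rate - 3. Reaching -8 requires tax_rate = -5, outside [0, 6].
Intervening on subsidy: with other inputs at their observed values, trade_balance = 4*subsidy - 12. Solving for -8 gives subsidy = 1, within [0, 6].

set subsidy = 1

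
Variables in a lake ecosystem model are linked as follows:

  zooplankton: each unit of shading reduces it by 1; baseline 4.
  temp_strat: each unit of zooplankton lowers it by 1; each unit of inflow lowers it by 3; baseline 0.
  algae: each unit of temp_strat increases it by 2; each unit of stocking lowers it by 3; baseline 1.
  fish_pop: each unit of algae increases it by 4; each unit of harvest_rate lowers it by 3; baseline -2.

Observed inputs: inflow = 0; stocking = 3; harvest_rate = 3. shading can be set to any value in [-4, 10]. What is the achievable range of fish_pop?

Substituting into the temp_strat equation gives temp_strat = shading - 4.
This gives algae = 2*shading - 16.
fish_pop becomes 8*shading - 75.
Linear in shading, so extremes are at the endpoints: shading = -4 gives fish_pop = -107; shading = 10 gives fish_pop = 5.

-107 to 5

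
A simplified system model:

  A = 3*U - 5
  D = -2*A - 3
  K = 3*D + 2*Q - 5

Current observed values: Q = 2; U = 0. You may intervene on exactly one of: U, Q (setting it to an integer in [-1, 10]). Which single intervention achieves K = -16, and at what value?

Intervening on U: with other inputs at their observed values, K = -18*U + 20. Solving for -16 gives U = 2, within [-1, 10].
Intervening on Q: K = 2*Q + 16. Reaching -16 requires Q = -16, outside [-1, 10].

set U = 2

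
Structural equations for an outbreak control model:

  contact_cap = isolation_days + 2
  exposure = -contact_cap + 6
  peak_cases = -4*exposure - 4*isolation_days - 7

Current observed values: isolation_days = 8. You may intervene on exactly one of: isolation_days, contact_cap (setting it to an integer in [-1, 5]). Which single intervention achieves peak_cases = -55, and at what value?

Intervening on isolation_days: the paths from isolation_days to peak_cases cancel (net effect zero), leaving peak_cases = -23; -55 is unreachable this way.
Intervening on contact_cap: with other inputs at their observed values, peak_cases = 4*contact_cap - 63. Solving for -55 gives contact_cap = 2, within [-1, 5].

set contact_cap = 2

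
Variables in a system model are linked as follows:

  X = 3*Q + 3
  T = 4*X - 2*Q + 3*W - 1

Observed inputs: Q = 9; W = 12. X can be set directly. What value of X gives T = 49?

Intervening on X fixes its value directly, overriding its dependence on Q.
Substituting into the T equation gives T = 4*X + 17.
Solve 4*X + 17 = 49: X = (49 - 17) / 4 = 8.

X = 8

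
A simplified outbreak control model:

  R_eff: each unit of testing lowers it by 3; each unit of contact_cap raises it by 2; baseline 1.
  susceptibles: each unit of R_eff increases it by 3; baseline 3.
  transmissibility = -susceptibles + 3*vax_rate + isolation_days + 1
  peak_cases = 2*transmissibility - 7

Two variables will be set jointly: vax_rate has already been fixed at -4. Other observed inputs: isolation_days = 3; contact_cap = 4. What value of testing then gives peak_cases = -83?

testing = 0

With vax_rate held at -4:
Substituting into the R_eff equation gives R_eff = -3*testing + 9.
This gives susceptibles = -9*testing + 30.
This gives transmissibility = 9*testing - 38.
Substituting into the peak_cases equation gives peak_cases = 18*testing - 83.
Solve 18*testing - 83 = -83: testing = (-83 + 83) / 18 = 0.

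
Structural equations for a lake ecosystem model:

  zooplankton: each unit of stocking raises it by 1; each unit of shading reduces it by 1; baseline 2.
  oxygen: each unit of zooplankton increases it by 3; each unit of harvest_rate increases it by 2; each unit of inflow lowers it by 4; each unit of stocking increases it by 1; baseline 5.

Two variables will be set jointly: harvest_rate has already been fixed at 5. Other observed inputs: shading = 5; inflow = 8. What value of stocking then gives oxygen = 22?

stocking = 12

With harvest_rate held at 5:
Substituting into the zooplankton equation gives zooplankton = stocking - 3.
Substituting into the oxygen equation gives oxygen = 4*stocking - 26.
Solve 4*stocking - 26 = 22: stocking = (22 + 26) / 4 = 12.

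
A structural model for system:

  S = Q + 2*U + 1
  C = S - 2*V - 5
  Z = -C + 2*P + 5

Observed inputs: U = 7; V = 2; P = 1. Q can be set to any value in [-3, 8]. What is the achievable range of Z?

-7 to 4

Substituting into the S equation gives S = Q + 15.
Substituting into the C equation gives C = Q + 6.
Substituting into the Z equation gives Z = -Q + 1.
Linear in Q, so extremes are at the endpoints: Q = -3 gives Z = 4; Q = 8 gives Z = -7.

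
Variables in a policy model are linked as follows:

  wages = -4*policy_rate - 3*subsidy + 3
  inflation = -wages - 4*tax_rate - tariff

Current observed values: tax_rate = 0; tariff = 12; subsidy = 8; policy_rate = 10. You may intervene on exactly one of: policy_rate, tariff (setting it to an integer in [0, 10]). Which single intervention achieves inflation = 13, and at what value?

set policy_rate = 1

Intervening on policy_rate: with other inputs at their observed values, inflation = 4*policy_rate + 9. Solving for 13 gives policy_rate = 1, within [0, 10].
Intervening on tariff: inflation = -tariff + 61. Reaching 13 requires tariff = 48, outside [0, 10].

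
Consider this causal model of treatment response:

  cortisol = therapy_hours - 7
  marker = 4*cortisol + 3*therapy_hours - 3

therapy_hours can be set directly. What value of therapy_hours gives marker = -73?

therapy_hours = -6

Substituting into the marker equation gives marker = 7*therapy_hours - 31.
Solve 7*therapy_hours - 31 = -73: therapy_hours = (-73 + 31) / 7 = -6.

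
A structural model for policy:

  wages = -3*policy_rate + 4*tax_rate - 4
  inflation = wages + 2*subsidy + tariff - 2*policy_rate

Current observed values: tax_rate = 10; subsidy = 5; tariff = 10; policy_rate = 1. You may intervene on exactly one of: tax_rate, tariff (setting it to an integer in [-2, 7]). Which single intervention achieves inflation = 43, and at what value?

Intervening on tax_rate: inflation = 4*tax_rate + 11. Reaching 43 requires tax_rate = 8, outside [-2, 7].
Intervening on tariff: with other inputs at their observed values, inflation = tariff + 41. Solving for 43 gives tariff = 2, within [-2, 7].

set tariff = 2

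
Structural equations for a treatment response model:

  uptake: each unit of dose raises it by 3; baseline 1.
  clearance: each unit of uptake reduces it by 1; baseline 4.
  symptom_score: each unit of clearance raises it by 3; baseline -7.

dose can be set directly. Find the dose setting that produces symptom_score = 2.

dose = 0

Substituting into the clearance equation gives clearance = -3*dose + 3.
Substituting into the symptom_score equation gives symptom_score = -9*dose + 2.
Solve -9*dose + 2 = 2: dose = (2 - 2) / -9 = 0.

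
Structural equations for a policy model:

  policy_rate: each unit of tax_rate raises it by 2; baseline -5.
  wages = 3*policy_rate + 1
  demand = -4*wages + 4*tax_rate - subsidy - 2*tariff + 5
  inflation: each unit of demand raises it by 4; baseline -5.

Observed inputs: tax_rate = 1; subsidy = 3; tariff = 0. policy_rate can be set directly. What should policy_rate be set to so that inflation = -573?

Intervening on policy_rate fixes its value directly, overriding its dependence on tax_rate.
Substituting into the demand equation gives demand = -12*policy_rate + 2.
inflation becomes -48*policy_rate + 3.
Solve -48*policy_rate + 3 = -573: policy_rate = (-573 - 3) / -48 = 12.

policy_rate = 12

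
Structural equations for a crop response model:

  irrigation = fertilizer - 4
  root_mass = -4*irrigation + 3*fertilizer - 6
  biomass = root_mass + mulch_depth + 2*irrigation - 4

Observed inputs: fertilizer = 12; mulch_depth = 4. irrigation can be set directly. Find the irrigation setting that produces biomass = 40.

irrigation = -5

Intervening on irrigation fixes its value directly, overriding its dependence on fertilizer.
Substituting into the root_mass equation gives root_mass = -4*irrigation + 30.
Substituting into the biomass equation gives biomass = -2*irrigation + 30.
Solve -2*irrigation + 30 = 40: irrigation = (40 - 30) / -2 = -5.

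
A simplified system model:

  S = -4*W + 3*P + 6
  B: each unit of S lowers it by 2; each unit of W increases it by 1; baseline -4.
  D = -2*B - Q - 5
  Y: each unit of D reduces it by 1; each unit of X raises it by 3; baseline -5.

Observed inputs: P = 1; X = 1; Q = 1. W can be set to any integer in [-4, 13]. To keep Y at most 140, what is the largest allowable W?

W = 10

Substituting into the S equation gives S = -4*W + 9.
This gives B = 9*W - 22.
Substituting into the D equation gives D = -18*W + 38.
This gives Y = 18*W - 40.
Require 18*W - 40 ≤ 140, so W ≤ 10.
The largest integer in [-4, 13] satisfying this is 10.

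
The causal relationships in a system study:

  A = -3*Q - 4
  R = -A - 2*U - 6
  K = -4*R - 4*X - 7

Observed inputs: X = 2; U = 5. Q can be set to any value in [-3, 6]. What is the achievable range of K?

Substituting into the R equation gives R = 3*Q - 12.
Substituting into the K equation gives K = -12*Q + 33.
Linear in Q, so extremes are at the endpoints: Q = -3 gives K = 69; Q = 6 gives K = -39.

-39 to 69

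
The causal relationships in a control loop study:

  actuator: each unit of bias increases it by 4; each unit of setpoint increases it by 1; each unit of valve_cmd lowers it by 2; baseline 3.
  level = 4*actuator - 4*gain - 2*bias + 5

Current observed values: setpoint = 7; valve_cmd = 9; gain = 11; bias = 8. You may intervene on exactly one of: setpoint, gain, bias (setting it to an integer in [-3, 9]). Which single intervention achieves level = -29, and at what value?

Intervening on setpoint: level = 4*setpoint + 13. Reaching -29 requires setpoint = -21/2, not an integer.
Intervening on gain: level = -4*gain + 85. Reaching -29 requires gain = 57/2, not an integer.
Intervening on bias: with other inputs at their observed values, level = 14*bias - 71. Solving for -29 gives bias = 3, within [-3, 9].

set bias = 3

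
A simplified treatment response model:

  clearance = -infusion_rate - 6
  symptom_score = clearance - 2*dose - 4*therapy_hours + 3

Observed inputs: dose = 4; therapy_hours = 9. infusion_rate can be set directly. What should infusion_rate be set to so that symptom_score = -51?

Substituting into the symptom_score equation gives symptom_score = -infusion_rate - 47.
Solve -infusion_rate - 47 = -51: infusion_rate = (-51 + 47) / -1 = 4.

infusion_rate = 4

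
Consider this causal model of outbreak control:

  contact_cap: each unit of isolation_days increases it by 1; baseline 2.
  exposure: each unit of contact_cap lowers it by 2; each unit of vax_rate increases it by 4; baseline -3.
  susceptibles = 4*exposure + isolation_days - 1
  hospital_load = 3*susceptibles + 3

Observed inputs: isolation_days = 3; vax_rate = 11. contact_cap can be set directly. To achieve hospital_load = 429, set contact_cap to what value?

contact_cap = 3

Intervening on contact_cap fixes its value directly, overriding its dependence on isolation_days.
Substituting into the exposure equation gives exposure = -2*contact_cap + 41.
Substituting into the susceptibles equation gives susceptibles = -8*contact_cap + 166.
hospital_load becomes -24*contact_cap + 501.
Solve -24*contact_cap + 501 = 429: contact_cap = (429 - 501) / -24 = 3.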